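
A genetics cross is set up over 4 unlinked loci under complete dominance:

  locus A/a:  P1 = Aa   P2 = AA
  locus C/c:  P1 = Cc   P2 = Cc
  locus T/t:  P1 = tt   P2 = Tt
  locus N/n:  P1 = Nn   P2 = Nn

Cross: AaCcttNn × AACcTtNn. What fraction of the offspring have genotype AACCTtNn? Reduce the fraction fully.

AaCcttNn gametes: ACtN×2, ACtn×2, ActN×2, Actn×2, aCtN×2, aCtn×2, actN×2, actn×2
AACcTtNn gametes: ACTN×2, ACTn×2, ACtN×2, ACtn×2, AcTN×2, AcTn×2, ActN×2, Actn×2
AaCcttNn×AACcTtNn grid (16·16=256): AACCTtNN=4 AACCTtNn=8 AACCTtnn=4 AACCttNN=4 AACCttNn=8 AACCttnn=4 AACcTtNN=8 AACcTtNn=16 AACcTtnn=8 AACcttNN=8 AACcttNn=16 AACcttnn=8 AAccTtNN=4 AAccTtNn=8 AAccTtnn=4 AAccttNN=4 AAccttNn=8 AAccttnn=4 AaCCTtNN=4 AaCCTtNn=8 AaCCTtnn=4 AaCCttNN=4 AaCCttNn=8 AaCCttnn=4 AaCcTtNN=8 AaCcTtNn=16 AaCcTtnn=8 AaCcttNN=8 AaCcttNn=16 AaCcttnn=8 AaccTtNN=4 AaccTtNn=8 AaccTtnn=4 AaccttNN=4 AaccttNn=8 Aaccttnn=4
AACCTtNn hits 8/256; gcd=8; 8÷8/256÷8 = 1/32

P(AACCTtNn) = 1/32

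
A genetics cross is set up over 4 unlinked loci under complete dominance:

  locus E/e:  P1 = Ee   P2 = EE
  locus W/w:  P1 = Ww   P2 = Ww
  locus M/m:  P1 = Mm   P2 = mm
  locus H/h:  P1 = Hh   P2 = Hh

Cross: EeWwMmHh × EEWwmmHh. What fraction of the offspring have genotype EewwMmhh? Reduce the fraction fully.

EeWwMmHh gametes: EWMH×1, EWMh×1, EWmH×1, EWmh×1, EwMH×1, EwMh×1, EwmH×1, Ewmh×1, eWMH×1, eWMh×1, eWmH×1, eWmh×1, ewMH×1, ewMh×1, ewmH×1, ewmh×1
EEWwmmHh gametes: EWmH×4, EWmh×4, EwmH×4, Ewmh×4
EeWwMmHh×EEWwmmHh grid (16·16=256): EEWWMmHH=4 EEWWMmHh=8 EEWWMmhh=4 EEWWmmHH=4 EEWWmmHh=8 EEWWmmhh=4 EEWwMmHH=8 EEWwMmHh=16 EEWwMmhh=8 EEWwmmHH=8 EEWwmmHh=16 EEWwmmhh=8 EEwwMmHH=4 EEwwMmHh=8 EEwwMmhh=4 EEwwmmHH=4 EEwwmmHh=8 EEwwmmhh=4 EeWWMmHH=4 EeWWMmHh=8 EeWWMmhh=4 EeWWmmHH=4 EeWWmmHh=8 EeWWmmhh=4 EeWwMmHH=8 EeWwMmHh=16 EeWwMmhh=8 EeWwmmHH=8 EeWwmmHh=16 EeWwmmhh=8 EewwMmHH=4 EewwMmHh=8 EewwMmhh=4 EewwmmHH=4 EewwmmHh=8 Eewwmmhh=4
EewwMmhh hits 4/256; gcd=4; 4÷4/256÷4 = 1/64

P(EewwMmhh) = 1/64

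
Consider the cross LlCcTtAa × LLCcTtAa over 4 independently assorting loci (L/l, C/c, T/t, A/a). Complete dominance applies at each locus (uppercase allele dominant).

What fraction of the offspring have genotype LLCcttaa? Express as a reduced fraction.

P(LLCcttaa) = 1/64

LlCcTtAa gametes: LCTA×1, LCTa×1, LCtA×1, LCta×1, LcTA×1, LcTa×1, LctA×1, Lcta×1, lCTA×1, lCTa×1, lCtA×1, lCta×1, lcTA×1, lcTa×1, lctA×1, lcta×1
LLCcTtAa gametes: LCTA×2, LCTa×2, LCtA×2, LCta×2, LcTA×2, LcTa×2, LctA×2, Lcta×2
LlCcTtAa×LLCcTtAa grid (16·16=256): LLCCTTAA=2 LLCCTTAa=4 LLCCTTaa=2 LLCCTtAA=4 LLCCTtAa=8 LLCCTtaa=4 LLCCttAA=2 LLCCttAa=4 LLCCttaa=2 LLCcTTAA=4 LLCcTTAa=8 LLCcTTaa=4 LLCcTtAA=8 LLCcTtAa=16 LLCcTtaa=8 LLCcttAA=4 LLCcttAa=8 LLCcttaa=4 LLccTTAA=2 LLccTTAa=4 LLccTTaa=2 LLccTtAA=4 LLccTtAa=8 LLccTtaa=4 LLccttAA=2 LLccttAa=4 LLccttaa=2 LlCCTTAA=2 LlCCTTAa=4 LlCCTTaa=2 LlCCTtAA=4 LlCCTtAa=8 LlCCTtaa=4 LlCCttAA=2 LlCCttAa=4 LlCCttaa=2 LlCcTTAA=4 LlCcTTAa=8 LlCcTTaa=4 LlCcTtAA=8 LlCcTtAa=16 LlCcTtaa=8 LlCcttAA=4 LlCcttAa=8 LlCcttaa=4 LlccTTAA=2 LlccTTAa=4 LlccTTaa=2 LlccTtAA=4 LlccTtAa=8 LlccTtaa=4 LlccttAA=2 LlccttAa=4 Llccttaa=2
LLCcttaa hits 4/256; gcd=4; 4÷4/256÷4 = 1/64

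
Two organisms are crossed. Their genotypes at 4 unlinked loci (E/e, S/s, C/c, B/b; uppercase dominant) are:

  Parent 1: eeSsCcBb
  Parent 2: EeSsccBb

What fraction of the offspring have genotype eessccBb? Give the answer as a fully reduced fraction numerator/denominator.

eeSsCcBb gametes: eSCB×2, eSCb×2, eScB×2, eScb×2, esCB×2, esCb×2, escB×2, escb×2
EeSsccBb gametes: EScB×2, EScb×2, EscB×2, Escb×2, eScB×2, eScb×2, escB×2, escb×2
eeSsCcBb×EeSsccBb grid (16·16=256): EeSSCcBB=4 EeSSCcBb=8 EeSSCcbb=4 EeSSccBB=4 EeSSccBb=8 EeSSccbb=4 EeSsCcBB=8 EeSsCcBb=16 EeSsCcbb=8 EeSsccBB=8 EeSsccBb=16 EeSsccbb=8 EessCcBB=4 EessCcBb=8 EessCcbb=4 EessccBB=4 EessccBb=8 Eessccbb=4 eeSSCcBB=4 eeSSCcBb=8 eeSSCcbb=4 eeSSccBB=4 eeSSccBb=8 eeSSccbb=4 eeSsCcBB=8 eeSsCcBb=16 eeSsCcbb=8 eeSsccBB=8 eeSsccBb=16 eeSsccbb=8 eessCcBB=4 eessCcBb=8 eessCcbb=4 eessccBB=4 eessccBb=8 eessccbb=4
eessccBb hits 8/256; gcd=8; 8÷8/256÷8 = 1/32

P(eessccBb) = 1/32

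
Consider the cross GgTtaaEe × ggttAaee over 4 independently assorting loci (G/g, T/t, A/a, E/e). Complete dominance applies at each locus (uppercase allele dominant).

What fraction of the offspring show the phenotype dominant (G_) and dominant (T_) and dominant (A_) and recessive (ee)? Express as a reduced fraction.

GgTtaaEe gametes: GTaE×2, GTae×2, GtaE×2, Gtae×2, gTaE×2, gTae×2, gtaE×2, gtae×2
ggttAaee gametes: gtAe×8, gtae×8
GgTtaaEe×ggttAaee grid (16·16=256): GgTtAaEe=16 GgTtAaee=16 GgTtaaEe=16 GgTtaaee=16 GgttAaEe=16 GgttAaee=16 GgttaaEe=16 Ggttaaee=16 ggTtAaEe=16 ggTtAaee=16 ggTtaaEe=16 ggTtaaee=16 ggttAaEe=16 ggttAaee=16 ggttaaEe=16 ggttaaee=16
G_ T_ A_ ee hits 16/256; gcd=16; 16÷16/256÷16 = 1/16

P(G_ T_ A_ ee) = 1/16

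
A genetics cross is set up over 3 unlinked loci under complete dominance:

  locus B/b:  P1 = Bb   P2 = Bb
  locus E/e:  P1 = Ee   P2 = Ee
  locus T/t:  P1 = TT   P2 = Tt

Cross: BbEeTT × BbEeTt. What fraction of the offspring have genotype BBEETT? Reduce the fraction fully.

P(BBEETT) = 1/32

BbEeTT gametes: BET×2, BeT×2, bET×2, beT×2
BbEeTt gametes: BET×1, BEt×1, BeT×1, Bet×1, bET×1, bEt×1, beT×1, bet×1
BbEeTT×BbEeTt grid (8·8=64): BBEETT=2 BBEETt=2 BBEeTT=4 BBEeTt=4 BBeeTT=2 BBeeTt=2 BbEETT=4 BbEETt=4 BbEeTT=8 BbEeTt=8 BbeeTT=4 BbeeTt=4 bbEETT=2 bbEETt=2 bbEeTT=4 bbEeTt=4 bbeeTT=2 bbeeTt=2
BBEETT hits 2/64; gcd=2; 2÷2/64÷2 = 1/32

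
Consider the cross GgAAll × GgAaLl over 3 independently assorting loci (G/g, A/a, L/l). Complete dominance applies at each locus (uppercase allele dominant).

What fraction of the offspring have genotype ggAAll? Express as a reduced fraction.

GgAAll gametes: GAl×4, gAl×4
GgAaLl gametes: GAL×1, GAl×1, GaL×1, Gal×1, gAL×1, gAl×1, gaL×1, gal×1
GgAAll×GgAaLl grid (8·8=64): GGAALl=4 GGAAll=4 GGAaLl=4 GGAall=4 GgAALl=8 GgAAll=8 GgAaLl=8 GgAall=8 ggAALl=4 ggAAll=4 ggAaLl=4 ggAall=4
ggAAll hits 4/64; gcd=4; 4÷4/64÷4 = 1/16

P(ggAAll) = 1/16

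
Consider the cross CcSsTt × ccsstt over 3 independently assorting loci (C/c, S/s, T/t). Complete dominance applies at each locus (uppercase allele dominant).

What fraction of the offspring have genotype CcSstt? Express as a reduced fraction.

CcSsTt gametes: CST×1, CSt×1, CsT×1, Cst×1, cST×1, cSt×1, csT×1, cst×1
ccsstt gametes: cst×8
CcSsTt×ccsstt grid (8·8=64): CcSsTt=8 CcSstt=8 CcssTt=8 Ccsstt=8 ccSsTt=8 ccSstt=8 ccssTt=8 ccsstt=8
CcSstt hits 8/64; gcd=8; 8÷8/64÷8 = 1/8

P(CcSstt) = 1/8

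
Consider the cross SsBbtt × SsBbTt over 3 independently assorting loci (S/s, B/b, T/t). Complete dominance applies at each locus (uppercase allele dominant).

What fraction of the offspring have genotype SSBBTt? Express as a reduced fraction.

SsBbtt gametes: SBt×2, Sbt×2, sBt×2, sbt×2
SsBbTt gametes: SBT×1, SBt×1, SbT×1, Sbt×1, sBT×1, sBt×1, sbT×1, sbt×1
SsBbtt×SsBbTt grid (8·8=64): SSBBTt=2 SSBBtt=2 SSBbTt=4 SSBbtt=4 SSbbTt=2 SSbbtt=2 SsBBTt=4 SsBBtt=4 SsBbTt=8 SsBbtt=8 SsbbTt=4 Ssbbtt=4 ssBBTt=2 ssBBtt=2 ssBbTt=4 ssBbtt=4 ssbbTt=2 ssbbtt=2
SSBBTt hits 2/64; gcd=2; 2÷2/64÷2 = 1/32

P(SSBBTt) = 1/32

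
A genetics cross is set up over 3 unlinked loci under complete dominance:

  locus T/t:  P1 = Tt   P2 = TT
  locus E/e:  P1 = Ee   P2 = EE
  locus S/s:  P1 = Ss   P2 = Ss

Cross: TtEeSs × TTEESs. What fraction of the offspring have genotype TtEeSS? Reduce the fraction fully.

TtEeSs gametes: TES×1, TEs×1, TeS×1, Tes×1, tES×1, tEs×1, teS×1, tes×1
TTEESs gametes: TES×4, TEs×4
TtEeSs×TTEESs grid (8·8=64): TTEESS=4 TTEESs=8 TTEEss=4 TTEeSS=4 TTEeSs=8 TTEess=4 TtEESS=4 TtEESs=8 TtEEss=4 TtEeSS=4 TtEeSs=8 TtEess=4
TtEeSS hits 4/64; gcd=4; 4÷4/64÷4 = 1/16

P(TtEeSS) = 1/16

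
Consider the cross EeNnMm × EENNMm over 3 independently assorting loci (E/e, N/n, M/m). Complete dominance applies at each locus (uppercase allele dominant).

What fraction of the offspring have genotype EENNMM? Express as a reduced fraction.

P(EENNMM) = 1/16

EeNnMm gametes: ENM×1, ENm×1, EnM×1, Enm×1, eNM×1, eNm×1, enM×1, enm×1
EENNMm gametes: ENM×4, ENm×4
EeNnMm×EENNMm grid (8·8=64): EENNMM=4 EENNMm=8 EENNmm=4 EENnMM=4 EENnMm=8 EENnmm=4 EeNNMM=4 EeNNMm=8 EeNNmm=4 EeNnMM=4 EeNnMm=8 EeNnmm=4
EENNMM hits 4/64; gcd=4; 4÷4/64÷4 = 1/16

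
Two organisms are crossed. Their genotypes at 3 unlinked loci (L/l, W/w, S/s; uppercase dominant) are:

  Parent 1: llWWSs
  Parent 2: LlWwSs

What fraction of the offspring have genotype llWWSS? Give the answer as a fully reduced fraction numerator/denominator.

llWWSs gametes: lWS×4, lWs×4
LlWwSs gametes: LWS×1, LWs×1, LwS×1, Lws×1, lWS×1, lWs×1, lwS×1, lws×1
llWWSs×LlWwSs grid (8·8=64): LlWWSS=4 LlWWSs=8 LlWWss=4 LlWwSS=4 LlWwSs=8 LlWwss=4 llWWSS=4 llWWSs=8 llWWss=4 llWwSS=4 llWwSs=8 llWwss=4
llWWSS hits 4/64; gcd=4; 4÷4/64÷4 = 1/16

P(llWWSS) = 1/16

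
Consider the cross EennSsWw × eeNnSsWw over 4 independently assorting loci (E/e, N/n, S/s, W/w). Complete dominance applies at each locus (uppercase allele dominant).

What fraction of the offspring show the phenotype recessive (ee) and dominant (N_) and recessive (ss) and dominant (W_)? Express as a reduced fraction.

P(ee N_ ss W_) = 3/64

EennSsWw gametes: EnSW×2, EnSw×2, EnsW×2, Ensw×2, enSW×2, enSw×2, ensW×2, ensw×2
eeNnSsWw gametes: eNSW×2, eNSw×2, eNsW×2, eNsw×2, enSW×2, enSw×2, ensW×2, ensw×2
EennSsWw×eeNnSsWw grid (16·16=256): EeNnSSWW=4 EeNnSSWw=8 EeNnSSww=4 EeNnSsWW=8 EeNnSsWw=16 EeNnSsww=8 EeNnssWW=4 EeNnssWw=8 EeNnssww=4 EennSSWW=4 EennSSWw=8 EennSSww=4 EennSsWW=8 EennSsWw=16 EennSsww=8 EennssWW=4 EennssWw=8 Eennssww=4 eeNnSSWW=4 eeNnSSWw=8 eeNnSSww=4 eeNnSsWW=8 eeNnSsWw=16 eeNnSsww=8 eeNnssWW=4 eeNnssWw=8 eeNnssww=4 eennSSWW=4 eennSSWw=8 eennSSww=4 eennSsWW=8 eennSsWw=16 eennSsww=8 eennssWW=4 eennssWw=8 eennssww=4
ee N_ ss W_ hits 12/256; gcd=4; 12÷4/256÷4 = 3/64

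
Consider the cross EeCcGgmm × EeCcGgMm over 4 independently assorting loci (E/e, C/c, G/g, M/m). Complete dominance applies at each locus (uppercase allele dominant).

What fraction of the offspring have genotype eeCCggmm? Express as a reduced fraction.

P(eeCCggmm) = 1/128

EeCcGgmm gametes: ECGm×2, ECgm×2, EcGm×2, Ecgm×2, eCGm×2, eCgm×2, ecGm×2, ecgm×2
EeCcGgMm gametes: ECGM×1, ECGm×1, ECgM×1, ECgm×1, EcGM×1, EcGm×1, EcgM×1, Ecgm×1, eCGM×1, eCGm×1, eCgM×1, eCgm×1, ecGM×1, ecGm×1, ecgM×1, ecgm×1
EeCcGgmm×EeCcGgMm grid (16·16=256): EECCGGMm=2 EECCGGmm=2 EECCGgMm=4 EECCGgmm=4 EECCggMm=2 EECCggmm=2 EECcGGMm=4 EECcGGmm=4 EECcGgMm=8 EECcGgmm=8 EECcggMm=4 EECcggmm=4 EEccGGMm=2 EEccGGmm=2 EEccGgMm=4 EEccGgmm=4 EEccggMm=2 EEccggmm=2 EeCCGGMm=4 EeCCGGmm=4 EeCCGgMm=8 EeCCGgmm=8 EeCCggMm=4 EeCCggmm=4 EeCcGGMm=8 EeCcGGmm=8 EeCcGgMm=16 EeCcGgmm=16 EeCcggMm=8 EeCcggmm=8 EeccGGMm=4 EeccGGmm=4 EeccGgMm=8 EeccGgmm=8 EeccggMm=4 Eeccggmm=4 eeCCGGMm=2 eeCCGGmm=2 eeCCGgMm=4 eeCCGgmm=4 eeCCggMm=2 eeCCggmm=2 eeCcGGMm=4 eeCcGGmm=4 eeCcGgMm=8 eeCcGgmm=8 eeCcggMm=4 eeCcggmm=4 eeccGGMm=2 eeccGGmm=2 eeccGgMm=4 eeccGgmm=4 eeccggMm=2 eeccggmm=2
eeCCggmm hits 2/256; gcd=2; 2÷2/256÷2 = 1/128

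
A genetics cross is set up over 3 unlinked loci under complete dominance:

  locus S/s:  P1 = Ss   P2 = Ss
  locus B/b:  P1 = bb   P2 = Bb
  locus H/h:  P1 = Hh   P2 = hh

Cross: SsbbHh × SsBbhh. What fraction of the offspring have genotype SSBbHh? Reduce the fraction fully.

P(SSBbHh) = 1/16

SsbbHh gametes: SbH×2, Sbh×2, sbH×2, sbh×2
SsBbhh gametes: SBh×2, Sbh×2, sBh×2, sbh×2
SsbbHh×SsBbhh grid (8·8=64): SSBbHh=4 SSBbhh=4 SSbbHh=4 SSbbhh=4 SsBbHh=8 SsBbhh=8 SsbbHh=8 Ssbbhh=8 ssBbHh=4 ssBbhh=4 ssbbHh=4 ssbbhh=4
SSBbHh hits 4/64; gcd=4; 4÷4/64÷4 = 1/16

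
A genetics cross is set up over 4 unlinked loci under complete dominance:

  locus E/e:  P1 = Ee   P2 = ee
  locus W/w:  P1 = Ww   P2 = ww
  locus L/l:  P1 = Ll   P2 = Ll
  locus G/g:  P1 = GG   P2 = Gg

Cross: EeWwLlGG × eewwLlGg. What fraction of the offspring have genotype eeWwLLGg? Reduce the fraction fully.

EeWwLlGG gametes: EWLG×2, EWlG×2, EwLG×2, EwlG×2, eWLG×2, eWlG×2, ewLG×2, ewlG×2
eewwLlGg gametes: ewLG×4, ewLg×4, ewlG×4, ewlg×4
EeWwLlGG×eewwLlGg grid (16·16=256): EeWwLLGG=8 EeWwLLGg=8 EeWwLlGG=16 EeWwLlGg=16 EeWwllGG=8 EeWwllGg=8 EewwLLGG=8 EewwLLGg=8 EewwLlGG=16 EewwLlGg=16 EewwllGG=8 EewwllGg=8 eeWwLLGG=8 eeWwLLGg=8 eeWwLlGG=16 eeWwLlGg=16 eeWwllGG=8 eeWwllGg=8 eewwLLGG=8 eewwLLGg=8 eewwLlGG=16 eewwLlGg=16 eewwllGG=8 eewwllGg=8
eeWwLLGg hits 8/256; gcd=8; 8÷8/256÷8 = 1/32

P(eeWwLLGg) = 1/32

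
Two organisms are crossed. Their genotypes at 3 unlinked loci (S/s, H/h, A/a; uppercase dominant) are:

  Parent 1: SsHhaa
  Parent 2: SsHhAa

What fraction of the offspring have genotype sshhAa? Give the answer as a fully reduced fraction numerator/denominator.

SsHhaa gametes: SHa×2, Sha×2, sHa×2, sha×2
SsHhAa gametes: SHA×1, SHa×1, ShA×1, Sha×1, sHA×1, sHa×1, shA×1, sha×1
SsHhaa×SsHhAa grid (8·8=64): SSHHAa=2 SSHHaa=2 SSHhAa=4 SSHhaa=4 SShhAa=2 SShhaa=2 SsHHAa=4 SsHHaa=4 SsHhAa=8 SsHhaa=8 SshhAa=4 Sshhaa=4 ssHHAa=2 ssHHaa=2 ssHhAa=4 ssHhaa=4 sshhAa=2 sshhaa=2
sshhAa hits 2/64; gcd=2; 2÷2/64÷2 = 1/32

P(sshhAa) = 1/32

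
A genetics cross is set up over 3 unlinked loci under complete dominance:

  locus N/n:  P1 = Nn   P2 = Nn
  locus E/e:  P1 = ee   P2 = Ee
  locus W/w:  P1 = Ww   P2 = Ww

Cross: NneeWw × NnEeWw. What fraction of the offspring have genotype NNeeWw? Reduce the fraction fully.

P(NNeeWw) = 1/16

NneeWw gametes: NeW×2, New×2, neW×2, new×2
NnEeWw gametes: NEW×1, NEw×1, NeW×1, New×1, nEW×1, nEw×1, neW×1, new×1
NneeWw×NnEeWw grid (8·8=64): NNEeWW=2 NNEeWw=4 NNEeww=2 NNeeWW=2 NNeeWw=4 NNeeww=2 NnEeWW=4 NnEeWw=8 NnEeww=4 NneeWW=4 NneeWw=8 Nneeww=4 nnEeWW=2 nnEeWw=4 nnEeww=2 nneeWW=2 nneeWw=4 nneeww=2
NNeeWw hits 4/64; gcd=4; 4÷4/64÷4 = 1/16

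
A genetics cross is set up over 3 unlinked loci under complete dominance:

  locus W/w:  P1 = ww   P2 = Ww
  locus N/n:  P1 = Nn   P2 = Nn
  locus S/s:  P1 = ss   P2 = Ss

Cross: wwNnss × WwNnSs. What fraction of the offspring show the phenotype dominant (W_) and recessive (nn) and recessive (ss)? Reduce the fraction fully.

P(W_ nn ss) = 1/16

wwNnss gametes: wNs×4, wns×4
WwNnSs gametes: WNS×1, WNs×1, WnS×1, Wns×1, wNS×1, wNs×1, wnS×1, wns×1
wwNnss×WwNnSs grid (8·8=64): WwNNSs=4 WwNNss=4 WwNnSs=8 WwNnss=8 WwnnSs=4 Wwnnss=4 wwNNSs=4 wwNNss=4 wwNnSs=8 wwNnss=8 wwnnSs=4 wwnnss=4
W_ nn ss hits 4/64; gcd=4; 4÷4/64÷4 = 1/16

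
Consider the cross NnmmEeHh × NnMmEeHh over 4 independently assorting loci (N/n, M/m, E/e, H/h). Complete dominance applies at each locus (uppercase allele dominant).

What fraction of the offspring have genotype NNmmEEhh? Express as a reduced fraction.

P(NNmmEEhh) = 1/128

NnmmEeHh gametes: NmEH×2, NmEh×2, NmeH×2, Nmeh×2, nmEH×2, nmEh×2, nmeH×2, nmeh×2
NnMmEeHh gametes: NMEH×1, NMEh×1, NMeH×1, NMeh×1, NmEH×1, NmEh×1, NmeH×1, Nmeh×1, nMEH×1, nMEh×1, nMeH×1, nMeh×1, nmEH×1, nmEh×1, nmeH×1, nmeh×1
NnmmEeHh×NnMmEeHh grid (16·16=256): NNMmEEHH=2 NNMmEEHh=4 NNMmEEhh=2 NNMmEeHH=4 NNMmEeHh=8 NNMmEehh=4 NNMmeeHH=2 NNMmeeHh=4 NNMmeehh=2 NNmmEEHH=2 NNmmEEHh=4 NNmmEEhh=2 NNmmEeHH=4 NNmmEeHh=8 NNmmEehh=4 NNmmeeHH=2 NNmmeeHh=4 NNmmeehh=2 NnMmEEHH=4 NnMmEEHh=8 NnMmEEhh=4 NnMmEeHH=8 NnMmEeHh=16 NnMmEehh=8 NnMmeeHH=4 NnMmeeHh=8 NnMmeehh=4 NnmmEEHH=4 NnmmEEHh=8 NnmmEEhh=4 NnmmEeHH=8 NnmmEeHh=16 NnmmEehh=8 NnmmeeHH=4 NnmmeeHh=8 Nnmmeehh=4 nnMmEEHH=2 nnMmEEHh=4 nnMmEEhh=2 nnMmEeHH=4 nnMmEeHh=8 nnMmEehh=4 nnMmeeHH=2 nnMmeeHh=4 nnMmeehh=2 nnmmEEHH=2 nnmmEEHh=4 nnmmEEhh=2 nnmmEeHH=4 nnmmEeHh=8 nnmmEehh=4 nnmmeeHH=2 nnmmeeHh=4 nnmmeehh=2
NNmmEEhh hits 2/256; gcd=2; 2÷2/256÷2 = 1/128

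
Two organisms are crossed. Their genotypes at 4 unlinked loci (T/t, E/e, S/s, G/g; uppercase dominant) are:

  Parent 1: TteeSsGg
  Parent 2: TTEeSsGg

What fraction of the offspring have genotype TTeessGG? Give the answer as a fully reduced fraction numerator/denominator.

TteeSsGg gametes: TeSG×2, TeSg×2, TesG×2, Tesg×2, teSG×2, teSg×2, tesG×2, tesg×2
TTEeSsGg gametes: TESG×2, TESg×2, TEsG×2, TEsg×2, TeSG×2, TeSg×2, TesG×2, Tesg×2
TteeSsGg×TTEeSsGg grid (16·16=256): TTEeSSGG=4 TTEeSSGg=8 TTEeSSgg=4 TTEeSsGG=8 TTEeSsGg=16 TTEeSsgg=8 TTEessGG=4 TTEessGg=8 TTEessgg=4 TTeeSSGG=4 TTeeSSGg=8 TTeeSSgg=4 TTeeSsGG=8 TTeeSsGg=16 TTeeSsgg=8 TTeessGG=4 TTeessGg=8 TTeessgg=4 TtEeSSGG=4 TtEeSSGg=8 TtEeSSgg=4 TtEeSsGG=8 TtEeSsGg=16 TtEeSsgg=8 TtEessGG=4 TtEessGg=8 TtEessgg=4 TteeSSGG=4 TteeSSGg=8 TteeSSgg=4 TteeSsGG=8 TteeSsGg=16 TteeSsgg=8 TteessGG=4 TteessGg=8 Tteessgg=4
TTeessGG hits 4/256; gcd=4; 4÷4/256÷4 = 1/64

P(TTeessGG) = 1/64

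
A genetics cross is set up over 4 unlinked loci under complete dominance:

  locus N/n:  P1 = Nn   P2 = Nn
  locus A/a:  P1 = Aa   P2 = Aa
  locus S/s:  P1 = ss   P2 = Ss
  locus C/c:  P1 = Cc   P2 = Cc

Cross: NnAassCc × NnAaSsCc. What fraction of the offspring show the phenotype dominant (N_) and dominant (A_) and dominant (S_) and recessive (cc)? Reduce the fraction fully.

NnAassCc gametes: NAsC×2, NAsc×2, NasC×2, Nasc×2, nAsC×2, nAsc×2, nasC×2, nasc×2
NnAaSsCc gametes: NASC×1, NASc×1, NAsC×1, NAsc×1, NaSC×1, NaSc×1, NasC×1, Nasc×1, nASC×1, nASc×1, nAsC×1, nAsc×1, naSC×1, naSc×1, nasC×1, nasc×1
NnAassCc×NnAaSsCc grid (16·16=256): NNAASsCC=2 NNAASsCc=4 NNAASscc=2 NNAAssCC=2 NNAAssCc=4 NNAAsscc=2 NNAaSsCC=4 NNAaSsCc=8 NNAaSscc=4 NNAassCC=4 NNAassCc=8 NNAasscc=4 NNaaSsCC=2 NNaaSsCc=4 NNaaSscc=2 NNaassCC=2 NNaassCc=4 NNaasscc=2 NnAASsCC=4 NnAASsCc=8 NnAASscc=4 NnAAssCC=4 NnAAssCc=8 NnAAsscc=4 NnAaSsCC=8 NnAaSsCc=16 NnAaSscc=8 NnAassCC=8 NnAassCc=16 NnAasscc=8 NnaaSsCC=4 NnaaSsCc=8 NnaaSscc=4 NnaassCC=4 NnaassCc=8 Nnaasscc=4 nnAASsCC=2 nnAASsCc=4 nnAASscc=2 nnAAssCC=2 nnAAssCc=4 nnAAsscc=2 nnAaSsCC=4 nnAaSsCc=8 nnAaSscc=4 nnAassCC=4 nnAassCc=8 nnAasscc=4 nnaaSsCC=2 nnaaSsCc=4 nnaaSscc=2 nnaassCC=2 nnaassCc=4 nnaasscc=2
N_ A_ S_ cc hits 18/256; gcd=2; 18÷2/256÷2 = 9/128

P(N_ A_ S_ cc) = 9/128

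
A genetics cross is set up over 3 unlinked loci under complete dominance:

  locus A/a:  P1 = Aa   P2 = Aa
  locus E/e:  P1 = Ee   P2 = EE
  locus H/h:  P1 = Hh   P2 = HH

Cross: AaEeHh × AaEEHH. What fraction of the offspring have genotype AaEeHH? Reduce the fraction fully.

AaEeHh gametes: AEH×1, AEh×1, AeH×1, Aeh×1, aEH×1, aEh×1, aeH×1, aeh×1
AaEEHH gametes: AEH×4, aEH×4
AaEeHh×AaEEHH grid (8·8=64): AAEEHH=4 AAEEHh=4 AAEeHH=4 AAEeHh=4 AaEEHH=8 AaEEHh=8 AaEeHH=8 AaEeHh=8 aaEEHH=4 aaEEHh=4 aaEeHH=4 aaEeHh=4
AaEeHH hits 8/64; gcd=8; 8÷8/64÷8 = 1/8

P(AaEeHH) = 1/8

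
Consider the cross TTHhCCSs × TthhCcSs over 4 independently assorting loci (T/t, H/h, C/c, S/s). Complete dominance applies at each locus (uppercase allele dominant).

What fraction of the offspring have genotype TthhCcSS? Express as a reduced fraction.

P(TthhCcSS) = 1/32

TTHhCCSs gametes: THCS×4, THCs×4, ThCS×4, ThCs×4
TthhCcSs gametes: ThCS×2, ThCs×2, ThcS×2, Thcs×2, thCS×2, thCs×2, thcS×2, thcs×2
TTHhCCSs×TthhCcSs grid (16·16=256): TTHhCCSS=8 TTHhCCSs=16 TTHhCCss=8 TTHhCcSS=8 TTHhCcSs=16 TTHhCcss=8 TThhCCSS=8 TThhCCSs=16 TThhCCss=8 TThhCcSS=8 TThhCcSs=16 TThhCcss=8 TtHhCCSS=8 TtHhCCSs=16 TtHhCCss=8 TtHhCcSS=8 TtHhCcSs=16 TtHhCcss=8 TthhCCSS=8 TthhCCSs=16 TthhCCss=8 TthhCcSS=8 TthhCcSs=16 TthhCcss=8
TthhCcSS hits 8/256; gcd=8; 8÷8/256÷8 = 1/32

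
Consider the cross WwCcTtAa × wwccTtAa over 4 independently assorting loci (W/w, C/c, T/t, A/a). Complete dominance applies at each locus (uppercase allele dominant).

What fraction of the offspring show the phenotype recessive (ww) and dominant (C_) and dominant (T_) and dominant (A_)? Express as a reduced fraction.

WwCcTtAa gametes: WCTA×1, WCTa×1, WCtA×1, WCta×1, WcTA×1, WcTa×1, WctA×1, Wcta×1, wCTA×1, wCTa×1, wCtA×1, wCta×1, wcTA×1, wcTa×1, wctA×1, wcta×1
wwccTtAa gametes: wcTA×4, wcTa×4, wctA×4, wcta×4
WwCcTtAa×wwccTtAa grid (16·16=256): WwCcTTAA=4 WwCcTTAa=8 WwCcTTaa=4 WwCcTtAA=8 WwCcTtAa=16 WwCcTtaa=8 WwCcttAA=4 WwCcttAa=8 WwCcttaa=4 WwccTTAA=4 WwccTTAa=8 WwccTTaa=4 WwccTtAA=8 WwccTtAa=16 WwccTtaa=8 WwccttAA=4 WwccttAa=8 Wwccttaa=4 wwCcTTAA=4 wwCcTTAa=8 wwCcTTaa=4 wwCcTtAA=8 wwCcTtAa=16 wwCcTtaa=8 wwCcttAA=4 wwCcttAa=8 wwCcttaa=4 wwccTTAA=4 wwccTTAa=8 wwccTTaa=4 wwccTtAA=8 wwccTtAa=16 wwccTtaa=8 wwccttAA=4 wwccttAa=8 wwccttaa=4
ww C_ T_ A_ hits 36/256; gcd=4; 36÷4/256÷4 = 9/64

P(ww C_ T_ A_) = 9/64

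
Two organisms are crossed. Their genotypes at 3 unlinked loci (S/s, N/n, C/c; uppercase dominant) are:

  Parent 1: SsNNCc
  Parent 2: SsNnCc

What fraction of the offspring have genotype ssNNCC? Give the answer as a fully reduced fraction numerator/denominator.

P(ssNNCC) = 1/32

SsNNCc gametes: SNC×2, SNc×2, sNC×2, sNc×2
SsNnCc gametes: SNC×1, SNc×1, SnC×1, Snc×1, sNC×1, sNc×1, snC×1, snc×1
SsNNCc×SsNnCc grid (8·8=64): SSNNCC=2 SSNNCc=4 SSNNcc=2 SSNnCC=2 SSNnCc=4 SSNncc=2 SsNNCC=4 SsNNCc=8 SsNNcc=4 SsNnCC=4 SsNnCc=8 SsNncc=4 ssNNCC=2 ssNNCc=4 ssNNcc=2 ssNnCC=2 ssNnCc=4 ssNncc=2
ssNNCC hits 2/64; gcd=2; 2÷2/64÷2 = 1/32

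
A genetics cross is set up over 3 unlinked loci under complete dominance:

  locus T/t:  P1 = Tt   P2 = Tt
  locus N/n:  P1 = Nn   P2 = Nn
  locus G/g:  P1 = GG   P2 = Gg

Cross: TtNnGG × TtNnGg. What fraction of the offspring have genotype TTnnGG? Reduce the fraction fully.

TtNnGG gametes: TNG×2, TnG×2, tNG×2, tnG×2
TtNnGg gametes: TNG×1, TNg×1, TnG×1, Tng×1, tNG×1, tNg×1, tnG×1, tng×1
TtNnGG×TtNnGg grid (8·8=64): TTNNGG=2 TTNNGg=2 TTNnGG=4 TTNnGg=4 TTnnGG=2 TTnnGg=2 TtNNGG=4 TtNNGg=4 TtNnGG=8 TtNnGg=8 TtnnGG=4 TtnnGg=4 ttNNGG=2 ttNNGg=2 ttNnGG=4 ttNnGg=4 ttnnGG=2 ttnnGg=2
TTnnGG hits 2/64; gcd=2; 2÷2/64÷2 = 1/32

P(TTnnGG) = 1/32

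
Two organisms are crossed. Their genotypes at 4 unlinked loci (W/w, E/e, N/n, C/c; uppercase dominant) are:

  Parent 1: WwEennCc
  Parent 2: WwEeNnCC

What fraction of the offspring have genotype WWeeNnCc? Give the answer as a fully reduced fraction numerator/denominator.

WwEennCc gametes: WEnC×2, WEnc×2, WenC×2, Wenc×2, wEnC×2, wEnc×2, wenC×2, wenc×2
WwEeNnCC gametes: WENC×2, WEnC×2, WeNC×2, WenC×2, wENC×2, wEnC×2, weNC×2, wenC×2
WwEennCc×WwEeNnCC grid (16·16=256): WWEENnCC=4 WWEENnCc=4 WWEEnnCC=4 WWEEnnCc=4 WWEeNnCC=8 WWEeNnCc=8 WWEennCC=8 WWEennCc=8 WWeeNnCC=4 WWeeNnCc=4 WWeennCC=4 WWeennCc=4 WwEENnCC=8 WwEENnCc=8 WwEEnnCC=8 WwEEnnCc=8 WwEeNnCC=16 WwEeNnCc=16 WwEennCC=16 WwEennCc=16 WweeNnCC=8 WweeNnCc=8 WweennCC=8 WweennCc=8 wwEENnCC=4 wwEENnCc=4 wwEEnnCC=4 wwEEnnCc=4 wwEeNnCC=8 wwEeNnCc=8 wwEennCC=8 wwEennCc=8 wweeNnCC=4 wweeNnCc=4 wweennCC=4 wweennCc=4
WWeeNnCc hits 4/256; gcd=4; 4÷4/256÷4 = 1/64

P(WWeeNnCc) = 1/64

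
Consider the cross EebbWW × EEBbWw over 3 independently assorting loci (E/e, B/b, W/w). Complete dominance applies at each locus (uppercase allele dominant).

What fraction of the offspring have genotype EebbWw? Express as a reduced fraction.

EebbWW gametes: EbW×4, ebW×4
EEBbWw gametes: EBW×2, EBw×2, EbW×2, Ebw×2
EebbWW×EEBbWw grid (8·8=64): EEBbWW=8 EEBbWw=8 EEbbWW=8 EEbbWw=8 EeBbWW=8 EeBbWw=8 EebbWW=8 EebbWw=8
EebbWw hits 8/64; gcd=8; 8÷8/64÷8 = 1/8

P(EebbWw) = 1/8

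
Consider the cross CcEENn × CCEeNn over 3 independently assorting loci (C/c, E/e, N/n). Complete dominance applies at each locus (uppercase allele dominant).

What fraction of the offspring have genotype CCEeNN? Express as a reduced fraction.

CcEENn gametes: CEN×2, CEn×2, cEN×2, cEn×2
CCEeNn gametes: CEN×2, CEn×2, CeN×2, Cen×2
CcEENn×CCEeNn grid (8·8=64): CCEENN=4 CCEENn=8 CCEEnn=4 CCEeNN=4 CCEeNn=8 CCEenn=4 CcEENN=4 CcEENn=8 CcEEnn=4 CcEeNN=4 CcEeNn=8 CcEenn=4
CCEeNN hits 4/64; gcd=4; 4÷4/64÷4 = 1/16

P(CCEeNN) = 1/16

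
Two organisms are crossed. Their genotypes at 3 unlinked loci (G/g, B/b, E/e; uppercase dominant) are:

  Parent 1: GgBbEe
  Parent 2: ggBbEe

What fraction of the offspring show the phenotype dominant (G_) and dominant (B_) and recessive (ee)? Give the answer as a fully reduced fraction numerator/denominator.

P(G_ B_ ee) = 3/32

GgBbEe gametes: GBE×1, GBe×1, GbE×1, Gbe×1, gBE×1, gBe×1, gbE×1, gbe×1
ggBbEe gametes: gBE×2, gBe×2, gbE×2, gbe×2
GgBbEe×ggBbEe grid (8·8=64): GgBBEE=2 GgBBEe=4 GgBBee=2 GgBbEE=4 GgBbEe=8 GgBbee=4 GgbbEE=2 GgbbEe=4 Ggbbee=2 ggBBEE=2 ggBBEe=4 ggBBee=2 ggBbEE=4 ggBbEe=8 ggBbee=4 ggbbEE=2 ggbbEe=4 ggbbee=2
G_ B_ ee hits 6/64; gcd=2; 6÷2/64÷2 = 3/32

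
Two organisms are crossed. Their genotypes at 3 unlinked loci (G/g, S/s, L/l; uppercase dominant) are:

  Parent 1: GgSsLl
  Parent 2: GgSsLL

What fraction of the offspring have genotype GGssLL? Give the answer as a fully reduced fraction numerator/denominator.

GgSsLl gametes: GSL×1, GSl×1, GsL×1, Gsl×1, gSL×1, gSl×1, gsL×1, gsl×1
GgSsLL gametes: GSL×2, GsL×2, gSL×2, gsL×2
GgSsLl×GgSsLL grid (8·8=64): GGSSLL=2 GGSSLl=2 GGSsLL=4 GGSsLl=4 GGssLL=2 GGssLl=2 GgSSLL=4 GgSSLl=4 GgSsLL=8 GgSsLl=8 GgssLL=4 GgssLl=4 ggSSLL=2 ggSSLl=2 ggSsLL=4 ggSsLl=4 ggssLL=2 ggssLl=2
GGssLL hits 2/64; gcd=2; 2÷2/64÷2 = 1/32

P(GGssLL) = 1/32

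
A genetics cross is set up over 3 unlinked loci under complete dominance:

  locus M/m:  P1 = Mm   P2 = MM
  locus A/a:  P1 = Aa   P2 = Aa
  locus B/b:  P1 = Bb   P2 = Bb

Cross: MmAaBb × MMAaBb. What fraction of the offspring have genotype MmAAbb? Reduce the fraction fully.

P(MmAAbb) = 1/32

MmAaBb gametes: MAB×1, MAb×1, MaB×1, Mab×1, mAB×1, mAb×1, maB×1, mab×1
MMAaBb gametes: MAB×2, MAb×2, MaB×2, Mab×2
MmAaBb×MMAaBb grid (8·8=64): MMAABB=2 MMAABb=4 MMAAbb=2 MMAaBB=4 MMAaBb=8 MMAabb=4 MMaaBB=2 MMaaBb=4 MMaabb=2 MmAABB=2 MmAABb=4 MmAAbb=2 MmAaBB=4 MmAaBb=8 MmAabb=4 MmaaBB=2 MmaaBb=4 Mmaabb=2
MmAAbb hits 2/64; gcd=2; 2÷2/64÷2 = 1/32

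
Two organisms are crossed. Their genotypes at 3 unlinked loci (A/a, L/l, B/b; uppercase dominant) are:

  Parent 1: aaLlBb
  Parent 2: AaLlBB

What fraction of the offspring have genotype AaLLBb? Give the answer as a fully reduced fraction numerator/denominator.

P(AaLLBb) = 1/16

aaLlBb gametes: aLB×2, aLb×2, alB×2, alb×2
AaLlBB gametes: ALB×2, AlB×2, aLB×2, alB×2
aaLlBb×AaLlBB grid (8·8=64): AaLLBB=4 AaLLBb=4 AaLlBB=8 AaLlBb=8 AallBB=4 AallBb=4 aaLLBB=4 aaLLBb=4 aaLlBB=8 aaLlBb=8 aallBB=4 aallBb=4
AaLLBb hits 4/64; gcd=4; 4÷4/64÷4 = 1/16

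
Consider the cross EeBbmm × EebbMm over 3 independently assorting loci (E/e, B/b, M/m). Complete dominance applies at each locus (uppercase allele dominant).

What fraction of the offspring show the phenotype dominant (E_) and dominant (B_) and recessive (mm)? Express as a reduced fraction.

P(E_ B_ mm) = 3/16

EeBbmm gametes: EBm×2, Ebm×2, eBm×2, ebm×2
EebbMm gametes: EbM×2, Ebm×2, ebM×2, ebm×2
EeBbmm×EebbMm grid (8·8=64): EEBbMm=4 EEBbmm=4 EEbbMm=4 EEbbmm=4 EeBbMm=8 EeBbmm=8 EebbMm=8 Eebbmm=8 eeBbMm=4 eeBbmm=4 eebbMm=4 eebbmm=4
E_ B_ mm hits 12/64; gcd=4; 12÷4/64÷4 = 3/16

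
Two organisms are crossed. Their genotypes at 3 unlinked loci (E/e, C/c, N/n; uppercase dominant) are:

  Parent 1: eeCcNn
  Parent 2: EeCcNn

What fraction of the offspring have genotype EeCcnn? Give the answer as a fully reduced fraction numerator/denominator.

P(EeCcnn) = 1/16

eeCcNn gametes: eCN×2, eCn×2, ecN×2, ecn×2
EeCcNn gametes: ECN×1, ECn×1, EcN×1, Ecn×1, eCN×1, eCn×1, ecN×1, ecn×1
eeCcNn×EeCcNn grid (8·8=64): EeCCNN=2 EeCCNn=4 EeCCnn=2 EeCcNN=4 EeCcNn=8 EeCcnn=4 EeccNN=2 EeccNn=4 Eeccnn=2 eeCCNN=2 eeCCNn=4 eeCCnn=2 eeCcNN=4 eeCcNn=8 eeCcnn=4 eeccNN=2 eeccNn=4 eeccnn=2
EeCcnn hits 4/64; gcd=4; 4÷4/64÷4 = 1/16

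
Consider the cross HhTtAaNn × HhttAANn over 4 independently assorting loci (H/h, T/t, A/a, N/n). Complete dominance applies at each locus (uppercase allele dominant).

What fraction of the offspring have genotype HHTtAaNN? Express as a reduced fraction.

P(HHTtAaNN) = 1/64

HhTtAaNn gametes: HTAN×1, HTAn×1, HTaN×1, HTan×1, HtAN×1, HtAn×1, HtaN×1, Htan×1, hTAN×1, hTAn×1, hTaN×1, hTan×1, htAN×1, htAn×1, htaN×1, htan×1
HhttAANn gametes: HtAN×4, HtAn×4, htAN×4, htAn×4
HhTtAaNn×HhttAANn grid (16·16=256): HHTtAANN=4 HHTtAANn=8 HHTtAAnn=4 HHTtAaNN=4 HHTtAaNn=8 HHTtAann=4 HHttAANN=4 HHttAANn=8 HHttAAnn=4 HHttAaNN=4 HHttAaNn=8 HHttAann=4 HhTtAANN=8 HhTtAANn=16 HhTtAAnn=8 HhTtAaNN=8 HhTtAaNn=16 HhTtAann=8 HhttAANN=8 HhttAANn=16 HhttAAnn=8 HhttAaNN=8 HhttAaNn=16 HhttAann=8 hhTtAANN=4 hhTtAANn=8 hhTtAAnn=4 hhTtAaNN=4 hhTtAaNn=8 hhTtAann=4 hhttAANN=4 hhttAANn=8 hhttAAnn=4 hhttAaNN=4 hhttAaNn=8 hhttAann=4
HHTtAaNN hits 4/256; gcd=4; 4÷4/256÷4 = 1/64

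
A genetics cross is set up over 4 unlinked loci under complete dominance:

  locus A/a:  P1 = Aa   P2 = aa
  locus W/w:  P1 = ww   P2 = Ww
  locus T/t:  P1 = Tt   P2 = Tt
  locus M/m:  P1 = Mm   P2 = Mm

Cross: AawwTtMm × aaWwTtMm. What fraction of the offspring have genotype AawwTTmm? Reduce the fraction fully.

AawwTtMm gametes: AwTM×2, AwTm×2, AwtM×2, Awtm×2, awTM×2, awTm×2, awtM×2, awtm×2
aaWwTtMm gametes: aWTM×2, aWTm×2, aWtM×2, aWtm×2, awTM×2, awTm×2, awtM×2, awtm×2
AawwTtMm×aaWwTtMm grid (16·16=256): AaWwTTMM=4 AaWwTTMm=8 AaWwTTmm=4 AaWwTtMM=8 AaWwTtMm=16 AaWwTtmm=8 AaWwttMM=4 AaWwttMm=8 AaWwttmm=4 AawwTTMM=4 AawwTTMm=8 AawwTTmm=4 AawwTtMM=8 AawwTtMm=16 AawwTtmm=8 AawwttMM=4 AawwttMm=8 Aawwttmm=4 aaWwTTMM=4 aaWwTTMm=8 aaWwTTmm=4 aaWwTtMM=8 aaWwTtMm=16 aaWwTtmm=8 aaWwttMM=4 aaWwttMm=8 aaWwttmm=4 aawwTTMM=4 aawwTTMm=8 aawwTTmm=4 aawwTtMM=8 aawwTtMm=16 aawwTtmm=8 aawwttMM=4 aawwttMm=8 aawwttmm=4
AawwTTmm hits 4/256; gcd=4; 4÷4/256÷4 = 1/64

P(AawwTTmm) = 1/64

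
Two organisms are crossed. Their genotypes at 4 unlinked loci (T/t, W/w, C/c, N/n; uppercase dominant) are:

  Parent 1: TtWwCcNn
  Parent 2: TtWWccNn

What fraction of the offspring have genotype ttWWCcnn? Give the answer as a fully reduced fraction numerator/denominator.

TtWwCcNn gametes: TWCN×1, TWCn×1, TWcN×1, TWcn×1, TwCN×1, TwCn×1, TwcN×1, Twcn×1, tWCN×1, tWCn×1, tWcN×1, tWcn×1, twCN×1, twCn×1, twcN×1, twcn×1
TtWWccNn gametes: TWcN×4, TWcn×4, tWcN×4, tWcn×4
TtWwCcNn×TtWWccNn grid (16·16=256): TTWWCcNN=4 TTWWCcNn=8 TTWWCcnn=4 TTWWccNN=4 TTWWccNn=8 TTWWccnn=4 TTWwCcNN=4 TTWwCcNn=8 TTWwCcnn=4 TTWwccNN=4 TTWwccNn=8 TTWwccnn=4 TtWWCcNN=8 TtWWCcNn=16 TtWWCcnn=8 TtWWccNN=8 TtWWccNn=16 TtWWccnn=8 TtWwCcNN=8 TtWwCcNn=16 TtWwCcnn=8 TtWwccNN=8 TtWwccNn=16 TtWwccnn=8 ttWWCcNN=4 ttWWCcNn=8 ttWWCcnn=4 ttWWccNN=4 ttWWccNn=8 ttWWccnn=4 ttWwCcNN=4 ttWwCcNn=8 ttWwCcnn=4 ttWwccNN=4 ttWwccNn=8 ttWwccnn=4
ttWWCcnn hits 4/256; gcd=4; 4÷4/256÷4 = 1/64

P(ttWWCcnn) = 1/64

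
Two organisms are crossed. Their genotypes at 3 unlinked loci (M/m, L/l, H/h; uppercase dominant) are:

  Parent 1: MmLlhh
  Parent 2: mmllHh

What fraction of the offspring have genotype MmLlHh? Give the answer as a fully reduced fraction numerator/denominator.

MmLlhh gametes: MLh×2, Mlh×2, mLh×2, mlh×2
mmllHh gametes: mlH×4, mlh×4
MmLlhh×mmllHh grid (8·8=64): MmLlHh=8 MmLlhh=8 MmllHh=8 Mmllhh=8 mmLlHh=8 mmLlhh=8 mmllHh=8 mmllhh=8
MmLlHh hits 8/64; gcd=8; 8÷8/64÷8 = 1/8

P(MmLlHh) = 1/8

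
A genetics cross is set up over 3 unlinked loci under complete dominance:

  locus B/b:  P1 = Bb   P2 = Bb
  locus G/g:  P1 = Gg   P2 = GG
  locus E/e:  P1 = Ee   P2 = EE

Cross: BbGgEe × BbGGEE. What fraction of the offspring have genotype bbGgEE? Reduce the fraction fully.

P(bbGgEE) = 1/16

BbGgEe gametes: BGE×1, BGe×1, BgE×1, Bge×1, bGE×1, bGe×1, bgE×1, bge×1
BbGGEE gametes: BGE×4, bGE×4
BbGgEe×BbGGEE grid (8·8=64): BBGGEE=4 BBGGEe=4 BBGgEE=4 BBGgEe=4 BbGGEE=8 BbGGEe=8 BbGgEE=8 BbGgEe=8 bbGGEE=4 bbGGEe=4 bbGgEE=4 bbGgEe=4
bbGgEE hits 4/64; gcd=4; 4÷4/64÷4 = 1/16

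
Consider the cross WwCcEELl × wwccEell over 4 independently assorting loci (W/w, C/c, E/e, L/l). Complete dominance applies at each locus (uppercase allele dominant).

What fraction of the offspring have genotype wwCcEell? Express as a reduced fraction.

P(wwCcEell) = 1/16

WwCcEELl gametes: WCEL×2, WCEl×2, WcEL×2, WcEl×2, wCEL×2, wCEl×2, wcEL×2, wcEl×2
wwccEell gametes: wcEl×8, wcel×8
WwCcEELl×wwccEell grid (16·16=256): WwCcEELl=16 WwCcEEll=16 WwCcEeLl=16 WwCcEell=16 WwccEELl=16 WwccEEll=16 WwccEeLl=16 WwccEell=16 wwCcEELl=16 wwCcEEll=16 wwCcEeLl=16 wwCcEell=16 wwccEELl=16 wwccEEll=16 wwccEeLl=16 wwccEell=16
wwCcEell hits 16/256; gcd=16; 16÷16/256÷16 = 1/16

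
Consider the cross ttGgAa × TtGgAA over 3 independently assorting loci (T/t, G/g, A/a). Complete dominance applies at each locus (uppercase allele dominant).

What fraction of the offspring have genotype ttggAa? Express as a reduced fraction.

ttGgAa gametes: tGA×2, tGa×2, tgA×2, tga×2
TtGgAA gametes: TGA×2, TgA×2, tGA×2, tgA×2
ttGgAa×TtGgAA grid (8·8=64): TtGGAA=4 TtGGAa=4 TtGgAA=8 TtGgAa=8 TtggAA=4 TtggAa=4 ttGGAA=4 ttGGAa=4 ttGgAA=8 ttGgAa=8 ttggAA=4 ttggAa=4
ttggAa hits 4/64; gcd=4; 4÷4/64÷4 = 1/16

P(ttggAa) = 1/16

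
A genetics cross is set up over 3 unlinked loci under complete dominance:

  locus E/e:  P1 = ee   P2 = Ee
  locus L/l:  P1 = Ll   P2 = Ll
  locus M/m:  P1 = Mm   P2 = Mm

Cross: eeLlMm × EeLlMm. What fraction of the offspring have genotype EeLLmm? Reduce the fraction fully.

eeLlMm gametes: eLM×2, eLm×2, elM×2, elm×2
EeLlMm gametes: ELM×1, ELm×1, ElM×1, Elm×1, eLM×1, eLm×1, elM×1, elm×1
eeLlMm×EeLlMm grid (8·8=64): EeLLMM=2 EeLLMm=4 EeLLmm=2 EeLlMM=4 EeLlMm=8 EeLlmm=4 EellMM=2 EellMm=4 Eellmm=2 eeLLMM=2 eeLLMm=4 eeLLmm=2 eeLlMM=4 eeLlMm=8 eeLlmm=4 eellMM=2 eellMm=4 eellmm=2
EeLLmm hits 2/64; gcd=2; 2÷2/64÷2 = 1/32

P(EeLLmm) = 1/32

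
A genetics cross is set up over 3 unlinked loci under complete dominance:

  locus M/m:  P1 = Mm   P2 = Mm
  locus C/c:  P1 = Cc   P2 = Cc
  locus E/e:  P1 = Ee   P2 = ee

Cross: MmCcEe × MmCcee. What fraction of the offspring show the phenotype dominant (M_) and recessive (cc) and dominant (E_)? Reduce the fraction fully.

P(M_ cc E_) = 3/32

MmCcEe gametes: MCE×1, MCe×1, McE×1, Mce×1, mCE×1, mCe×1, mcE×1, mce×1
MmCcee gametes: MCe×2, Mce×2, mCe×2, mce×2
MmCcEe×MmCcee grid (8·8=64): MMCCEe=2 MMCCee=2 MMCcEe=4 MMCcee=4 MMccEe=2 MMccee=2 MmCCEe=4 MmCCee=4 MmCcEe=8 MmCcee=8 MmccEe=4 Mmccee=4 mmCCEe=2 mmCCee=2 mmCcEe=4 mmCcee=4 mmccEe=2 mmccee=2
M_ cc E_ hits 6/64; gcd=2; 6÷2/64÷2 = 3/32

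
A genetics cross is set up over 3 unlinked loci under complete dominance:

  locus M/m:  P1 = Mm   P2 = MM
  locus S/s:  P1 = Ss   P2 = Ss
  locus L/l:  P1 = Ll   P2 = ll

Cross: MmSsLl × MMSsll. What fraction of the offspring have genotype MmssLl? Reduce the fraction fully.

P(MmssLl) = 1/16

MmSsLl gametes: MSL×1, MSl×1, MsL×1, Msl×1, mSL×1, mSl×1, msL×1, msl×1
MMSsll gametes: MSl×4, Msl×4
MmSsLl×MMSsll grid (8·8=64): MMSSLl=4 MMSSll=4 MMSsLl=8 MMSsll=8 MMssLl=4 MMssll=4 MmSSLl=4 MmSSll=4 MmSsLl=8 MmSsll=8 MmssLl=4 Mmssll=4
MmssLl hits 4/64; gcd=4; 4÷4/64÷4 = 1/16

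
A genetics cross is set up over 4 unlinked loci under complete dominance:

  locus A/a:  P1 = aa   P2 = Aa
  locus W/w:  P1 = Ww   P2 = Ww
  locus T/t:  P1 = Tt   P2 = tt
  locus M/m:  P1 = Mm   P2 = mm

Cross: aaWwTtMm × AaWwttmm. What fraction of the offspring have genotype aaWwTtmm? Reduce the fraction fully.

aaWwTtMm gametes: aWTM×2, aWTm×2, aWtM×2, aWtm×2, awTM×2, awTm×2, awtM×2, awtm×2
AaWwttmm gametes: AWtm×4, Awtm×4, aWtm×4, awtm×4
aaWwTtMm×AaWwttmm grid (16·16=256): AaWWTtMm=8 AaWWTtmm=8 AaWWttMm=8 AaWWttmm=8 AaWwTtMm=16 AaWwTtmm=16 AaWwttMm=16 AaWwttmm=16 AawwTtMm=8 AawwTtmm=8 AawwttMm=8 Aawwttmm=8 aaWWTtMm=8 aaWWTtmm=8 aaWWttMm=8 aaWWttmm=8 aaWwTtMm=16 aaWwTtmm=16 aaWwttMm=16 aaWwttmm=16 aawwTtMm=8 aawwTtmm=8 aawwttMm=8 aawwttmm=8
aaWwTtmm hits 16/256; gcd=16; 16÷16/256÷16 = 1/16

P(aaWwTtmm) = 1/16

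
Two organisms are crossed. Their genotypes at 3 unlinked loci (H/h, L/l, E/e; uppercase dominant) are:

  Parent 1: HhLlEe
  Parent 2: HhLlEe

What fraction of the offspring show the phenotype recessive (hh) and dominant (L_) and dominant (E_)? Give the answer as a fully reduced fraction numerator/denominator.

P(hh L_ E_) = 9/64

HhLlEe gametes: HLE×1, HLe×1, HlE×1, Hle×1, hLE×1, hLe×1, hlE×1, hle×1
HhLlEe gametes: HLE×1, HLe×1, HlE×1, Hle×1, hLE×1, hLe×1, hlE×1, hle×1
HhLlEe×HhLlEe grid (8·8=64): HHLLEE=1 HHLLEe=2 HHLLee=1 HHLlEE=2 HHLlEe=4 HHLlee=2 HHllEE=1 HHllEe=2 HHllee=1 HhLLEE=2 HhLLEe=4 HhLLee=2 HhLlEE=4 HhLlEe=8 HhLlee=4 HhllEE=2 HhllEe=4 Hhllee=2 hhLLEE=1 hhLLEe=2 hhLLee=1 hhLlEE=2 hhLlEe=4 hhLlee=2 hhllEE=1 hhllEe=2 hhllee=1
hh L_ E_ hits 9/64; gcd=1; 9÷1/64÷1 = 9/64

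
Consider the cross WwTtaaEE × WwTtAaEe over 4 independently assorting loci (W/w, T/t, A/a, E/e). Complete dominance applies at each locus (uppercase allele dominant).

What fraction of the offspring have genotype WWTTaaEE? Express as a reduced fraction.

WwTtaaEE gametes: WTaE×4, WtaE×4, wTaE×4, wtaE×4
WwTtAaEe gametes: WTAE×1, WTAe×1, WTaE×1, WTae×1, WtAE×1, WtAe×1, WtaE×1, Wtae×1, wTAE×1, wTAe×1, wTaE×1, wTae×1, wtAE×1, wtAe×1, wtaE×1, wtae×1
WwTtaaEE×WwTtAaEe grid (16·16=256): WWTTAaEE=4 WWTTAaEe=4 WWTTaaEE=4 WWTTaaEe=4 WWTtAaEE=8 WWTtAaEe=8 WWTtaaEE=8 WWTtaaEe=8 WWttAaEE=4 WWttAaEe=4 WWttaaEE=4 WWttaaEe=4 WwTTAaEE=8 WwTTAaEe=8 WwTTaaEE=8 WwTTaaEe=8 WwTtAaEE=16 WwTtAaEe=16 WwTtaaEE=16 WwTtaaEe=16 WwttAaEE=8 WwttAaEe=8 WwttaaEE=8 WwttaaEe=8 wwTTAaEE=4 wwTTAaEe=4 wwTTaaEE=4 wwTTaaEe=4 wwTtAaEE=8 wwTtAaEe=8 wwTtaaEE=8 wwTtaaEe=8 wwttAaEE=4 wwttAaEe=4 wwttaaEE=4 wwttaaEe=4
WWTTaaEE hits 4/256; gcd=4; 4÷4/256÷4 = 1/64

P(WWTTaaEE) = 1/64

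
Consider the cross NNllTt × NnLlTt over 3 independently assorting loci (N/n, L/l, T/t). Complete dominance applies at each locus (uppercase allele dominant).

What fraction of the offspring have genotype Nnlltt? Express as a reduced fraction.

NNllTt gametes: NlT×4, Nlt×4
NnLlTt gametes: NLT×1, NLt×1, NlT×1, Nlt×1, nLT×1, nLt×1, nlT×1, nlt×1
NNllTt×NnLlTt grid (8·8=64): NNLlTT=4 NNLlTt=8 NNLltt=4 NNllTT=4 NNllTt=8 NNlltt=4 NnLlTT=4 NnLlTt=8 NnLltt=4 NnllTT=4 NnllTt=8 Nnlltt=4
Nnlltt hits 4/64; gcd=4; 4÷4/64÷4 = 1/16

P(Nnlltt) = 1/16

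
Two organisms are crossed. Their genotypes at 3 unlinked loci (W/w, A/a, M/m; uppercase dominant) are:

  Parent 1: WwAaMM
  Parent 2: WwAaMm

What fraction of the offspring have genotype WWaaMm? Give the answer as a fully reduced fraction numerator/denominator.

P(WWaaMm) = 1/32

WwAaMM gametes: WAM×2, WaM×2, wAM×2, waM×2
WwAaMm gametes: WAM×1, WAm×1, WaM×1, Wam×1, wAM×1, wAm×1, waM×1, wam×1
WwAaMM×WwAaMm grid (8·8=64): WWAAMM=2 WWAAMm=2 WWAaMM=4 WWAaMm=4 WWaaMM=2 WWaaMm=2 WwAAMM=4 WwAAMm=4 WwAaMM=8 WwAaMm=8 WwaaMM=4 WwaaMm=4 wwAAMM=2 wwAAMm=2 wwAaMM=4 wwAaMm=4 wwaaMM=2 wwaaMm=2
WWaaMm hits 2/64; gcd=2; 2÷2/64÷2 = 1/32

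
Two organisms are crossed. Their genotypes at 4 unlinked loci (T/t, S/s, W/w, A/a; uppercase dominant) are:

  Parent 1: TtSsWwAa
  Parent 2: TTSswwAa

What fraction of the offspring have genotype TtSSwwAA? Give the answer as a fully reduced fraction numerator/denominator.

P(TtSSwwAA) = 1/64

TtSsWwAa gametes: TSWA×1, TSWa×1, TSwA×1, TSwa×1, TsWA×1, TsWa×1, TswA×1, Tswa×1, tSWA×1, tSWa×1, tSwA×1, tSwa×1, tsWA×1, tsWa×1, tswA×1, tswa×1
TTSswwAa gametes: TSwA×4, TSwa×4, TswA×4, Tswa×4
TtSsWwAa×TTSswwAa grid (16·16=256): TTSSWwAA=4 TTSSWwAa=8 TTSSWwaa=4 TTSSwwAA=4 TTSSwwAa=8 TTSSwwaa=4 TTSsWwAA=8 TTSsWwAa=16 TTSsWwaa=8 TTSswwAA=8 TTSswwAa=16 TTSswwaa=8 TTssWwAA=4 TTssWwAa=8 TTssWwaa=4 TTsswwAA=4 TTsswwAa=8 TTsswwaa=4 TtSSWwAA=4 TtSSWwAa=8 TtSSWwaa=4 TtSSwwAA=4 TtSSwwAa=8 TtSSwwaa=4 TtSsWwAA=8 TtSsWwAa=16 TtSsWwaa=8 TtSswwAA=8 TtSswwAa=16 TtSswwaa=8 TtssWwAA=4 TtssWwAa=8 TtssWwaa=4 TtsswwAA=4 TtsswwAa=8 Ttsswwaa=4
TtSSwwAA hits 4/256; gcd=4; 4÷4/256÷4 = 1/64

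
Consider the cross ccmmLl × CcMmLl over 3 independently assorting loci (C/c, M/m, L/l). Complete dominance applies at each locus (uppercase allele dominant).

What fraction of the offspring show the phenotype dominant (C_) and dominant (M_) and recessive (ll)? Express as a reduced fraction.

P(C_ M_ ll) = 1/16

ccmmLl gametes: cmL×4, cml×4
CcMmLl gametes: CML×1, CMl×1, CmL×1, Cml×1, cML×1, cMl×1, cmL×1, cml×1
ccmmLl×CcMmLl grid (8·8=64): CcMmLL=4 CcMmLl=8 CcMmll=4 CcmmLL=4 CcmmLl=8 Ccmmll=4 ccMmLL=4 ccMmLl=8 ccMmll=4 ccmmLL=4 ccmmLl=8 ccmmll=4
C_ M_ ll hits 4/64; gcd=4; 4÷4/64÷4 = 1/16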